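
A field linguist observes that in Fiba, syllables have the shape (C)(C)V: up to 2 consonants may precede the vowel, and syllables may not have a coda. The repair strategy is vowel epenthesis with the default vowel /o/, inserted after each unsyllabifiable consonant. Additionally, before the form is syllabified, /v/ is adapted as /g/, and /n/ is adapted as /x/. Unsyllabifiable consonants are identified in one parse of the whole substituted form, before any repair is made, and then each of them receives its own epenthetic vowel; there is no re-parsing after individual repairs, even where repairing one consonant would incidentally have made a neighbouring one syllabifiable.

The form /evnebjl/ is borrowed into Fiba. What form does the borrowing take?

egxebojolo

Substitution: /v/ → /g/, /n/ → /x/, giving /egxebjl/.
The consonants /b/, /j/, /l/ cannot be parsed into a legal (C)(C)V syllable (no codas are permitted; onsets may contain at most 2 consonants).
Epenthesis after each stranded consonant: /b/ → /bo/, /j/ → /jo/, /l/ → /lo/.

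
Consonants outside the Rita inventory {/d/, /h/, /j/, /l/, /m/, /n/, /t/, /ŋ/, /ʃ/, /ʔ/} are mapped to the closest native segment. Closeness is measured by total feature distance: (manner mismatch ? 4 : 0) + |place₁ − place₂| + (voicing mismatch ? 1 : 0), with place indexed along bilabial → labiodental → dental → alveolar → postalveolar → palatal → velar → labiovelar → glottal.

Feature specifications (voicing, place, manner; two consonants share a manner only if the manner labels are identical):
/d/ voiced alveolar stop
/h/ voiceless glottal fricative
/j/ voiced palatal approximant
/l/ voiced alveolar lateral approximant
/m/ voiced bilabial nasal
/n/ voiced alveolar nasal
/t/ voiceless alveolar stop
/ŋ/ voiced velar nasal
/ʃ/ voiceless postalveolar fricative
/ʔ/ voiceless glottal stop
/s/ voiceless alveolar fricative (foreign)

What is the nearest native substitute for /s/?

ʃ

/ʃ/ is closest: same manner (fricative), place distance 1 (alveolar→postalveolar), same voicing; total 1. Next closest is /t/ at distance 4.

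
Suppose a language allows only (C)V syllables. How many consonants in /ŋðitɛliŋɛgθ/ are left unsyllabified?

3

Syllabifying with onset maximization leaves /ŋ/, /g/, /θ/ stranded (no codas are permitted; onsets are limited to one consonant).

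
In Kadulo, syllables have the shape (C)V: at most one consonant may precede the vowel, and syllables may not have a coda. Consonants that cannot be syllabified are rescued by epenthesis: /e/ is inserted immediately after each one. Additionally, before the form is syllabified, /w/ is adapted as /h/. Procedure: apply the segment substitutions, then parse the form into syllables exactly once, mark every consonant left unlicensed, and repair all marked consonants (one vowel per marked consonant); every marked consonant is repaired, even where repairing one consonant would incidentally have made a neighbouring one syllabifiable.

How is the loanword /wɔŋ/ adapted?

hɔŋe

Substitution: /w/ → /h/, giving /hɔŋ/.
The consonants /ŋ/ cannot be parsed into a legal (C)V syllable (no codas are permitted; onsets are limited to one consonant).
Inserting the epenthetic vowel yields /ŋ/ → /ŋe/.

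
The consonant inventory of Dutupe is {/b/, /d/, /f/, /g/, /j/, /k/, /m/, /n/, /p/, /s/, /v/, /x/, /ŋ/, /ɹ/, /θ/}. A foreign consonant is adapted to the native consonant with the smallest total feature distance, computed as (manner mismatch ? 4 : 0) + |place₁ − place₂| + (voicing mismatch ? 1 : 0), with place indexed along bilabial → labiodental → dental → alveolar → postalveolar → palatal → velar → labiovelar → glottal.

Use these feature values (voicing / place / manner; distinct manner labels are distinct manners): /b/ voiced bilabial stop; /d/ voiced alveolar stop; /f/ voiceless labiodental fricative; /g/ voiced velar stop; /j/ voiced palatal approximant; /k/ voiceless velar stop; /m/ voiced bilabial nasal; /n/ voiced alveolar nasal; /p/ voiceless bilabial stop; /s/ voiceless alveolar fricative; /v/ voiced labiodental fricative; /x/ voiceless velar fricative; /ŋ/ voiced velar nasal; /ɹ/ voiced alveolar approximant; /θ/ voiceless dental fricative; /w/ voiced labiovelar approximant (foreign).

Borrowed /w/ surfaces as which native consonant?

/j/ is closest: same manner (approximant), place distance 2 (labiovelar→palatal), same voicing; total 2. Next closest is /ɹ/ at distance 4.

j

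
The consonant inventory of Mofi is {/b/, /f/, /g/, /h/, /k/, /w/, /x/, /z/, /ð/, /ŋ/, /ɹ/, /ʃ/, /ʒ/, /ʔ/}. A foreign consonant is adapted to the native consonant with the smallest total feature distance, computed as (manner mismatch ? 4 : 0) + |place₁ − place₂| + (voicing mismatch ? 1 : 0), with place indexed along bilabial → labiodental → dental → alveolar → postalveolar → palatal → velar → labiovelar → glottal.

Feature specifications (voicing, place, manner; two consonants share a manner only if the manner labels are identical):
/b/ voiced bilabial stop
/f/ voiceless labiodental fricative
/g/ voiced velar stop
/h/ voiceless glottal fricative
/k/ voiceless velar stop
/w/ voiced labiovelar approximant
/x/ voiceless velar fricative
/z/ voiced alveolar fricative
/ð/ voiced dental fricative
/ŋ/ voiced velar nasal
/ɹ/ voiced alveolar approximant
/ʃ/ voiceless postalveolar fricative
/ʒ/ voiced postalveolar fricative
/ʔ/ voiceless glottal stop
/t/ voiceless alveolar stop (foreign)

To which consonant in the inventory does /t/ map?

/k/ is closest: same manner (stop), place distance 3 (alveolar→velar), same voicing; total 3. Next closest is /b/ at distance 4.

k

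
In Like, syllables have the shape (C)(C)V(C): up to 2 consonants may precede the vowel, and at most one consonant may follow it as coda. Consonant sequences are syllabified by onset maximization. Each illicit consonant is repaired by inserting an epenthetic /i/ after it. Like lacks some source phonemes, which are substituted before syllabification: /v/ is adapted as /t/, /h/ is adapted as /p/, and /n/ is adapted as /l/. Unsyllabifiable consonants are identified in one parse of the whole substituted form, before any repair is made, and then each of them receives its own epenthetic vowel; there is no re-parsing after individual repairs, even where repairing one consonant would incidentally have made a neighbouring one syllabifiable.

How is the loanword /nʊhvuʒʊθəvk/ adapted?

lʊptuʒʊθətki

Substitution: /n/ → /l/, /h/ → /p/, /v/ → /t/, giving /lʊptuʒʊθətk/.
Under (C)(C)V(C), the unsyllabifiable consonants are /k/ (at most one coda consonant is licensed; onsets may contain at most 2 consonants).
Each unlicensed consonant becomes the onset of a new syllable: /k/ → /ki/.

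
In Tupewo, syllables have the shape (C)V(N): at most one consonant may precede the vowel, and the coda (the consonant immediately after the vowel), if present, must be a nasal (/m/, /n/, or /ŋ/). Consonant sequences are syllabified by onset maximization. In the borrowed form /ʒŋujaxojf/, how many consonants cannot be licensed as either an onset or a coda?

3

Under (C)V(N), the unsyllabifiable consonants are /ʒ/, /j/, /f/ (only a nasal (/m/, /n/, or /ŋ/) is licensed in coda position; onsets are limited to one consonant).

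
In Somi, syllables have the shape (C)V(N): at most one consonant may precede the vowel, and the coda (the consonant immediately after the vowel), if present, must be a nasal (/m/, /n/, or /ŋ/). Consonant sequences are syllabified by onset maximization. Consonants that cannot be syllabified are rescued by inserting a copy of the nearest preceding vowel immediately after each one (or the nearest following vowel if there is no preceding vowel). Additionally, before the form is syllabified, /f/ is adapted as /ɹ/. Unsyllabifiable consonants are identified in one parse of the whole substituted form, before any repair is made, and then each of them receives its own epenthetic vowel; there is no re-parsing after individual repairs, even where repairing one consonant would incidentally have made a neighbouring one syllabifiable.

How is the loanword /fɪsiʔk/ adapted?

Substitution: /f/ → /ɹ/, giving /ɹɪsiʔk/.
Syllabifying with onset maximization leaves /ʔ/, /k/ stranded (only a nasal (/m/, /n/, or /ŋ/) is licensed in coda position; onsets are limited to one consonant).
Epenthesis after each stranded consonant: /ʔ/ → /ʔi/, /k/ → /ki/.

ɹɪsiʔiki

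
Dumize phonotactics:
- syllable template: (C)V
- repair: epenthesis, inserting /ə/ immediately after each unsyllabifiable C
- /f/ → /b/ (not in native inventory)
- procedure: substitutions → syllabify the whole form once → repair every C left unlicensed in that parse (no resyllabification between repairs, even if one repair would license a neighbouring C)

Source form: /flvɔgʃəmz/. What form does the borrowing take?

bələvɔgəʃəməzə

Substitution: /f/ → /b/, giving /blvɔgʃəmz/.
The consonants /b/, /l/, /g/, /m/, /z/ cannot be parsed into a legal (C)V syllable (no codas are permitted; onsets are limited to one consonant).
Inserting the epenthetic vowel yields /b/ → /bə/, /l/ → /lə/, /g/ → /gə/, /m/ → /mə/, /z/ → /zə/.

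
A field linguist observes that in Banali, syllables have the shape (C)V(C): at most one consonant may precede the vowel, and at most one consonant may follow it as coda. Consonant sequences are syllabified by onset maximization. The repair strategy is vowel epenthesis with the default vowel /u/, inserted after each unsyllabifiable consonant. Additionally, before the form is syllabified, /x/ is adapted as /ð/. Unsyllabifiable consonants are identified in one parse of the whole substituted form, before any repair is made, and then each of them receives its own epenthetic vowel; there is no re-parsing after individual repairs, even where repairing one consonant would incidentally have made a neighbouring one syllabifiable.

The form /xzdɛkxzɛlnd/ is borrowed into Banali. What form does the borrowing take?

ðuzudɛkðuzɛlnudu

Substitution: /x/ → /ð/, giving /ðzdɛkðzɛlnd/.
Under (C)V(C), the unsyllabifiable consonants are /ð/, /z/, /ð/, /n/, /d/ (at most one coda consonant is licensed; onsets are limited to one consonant).
Inserting the epenthetic vowel yields /ð/ → /ðu/, /z/ → /zu/, /ð/ → /ðu/, /n/ → /nu/, /d/ → /du/.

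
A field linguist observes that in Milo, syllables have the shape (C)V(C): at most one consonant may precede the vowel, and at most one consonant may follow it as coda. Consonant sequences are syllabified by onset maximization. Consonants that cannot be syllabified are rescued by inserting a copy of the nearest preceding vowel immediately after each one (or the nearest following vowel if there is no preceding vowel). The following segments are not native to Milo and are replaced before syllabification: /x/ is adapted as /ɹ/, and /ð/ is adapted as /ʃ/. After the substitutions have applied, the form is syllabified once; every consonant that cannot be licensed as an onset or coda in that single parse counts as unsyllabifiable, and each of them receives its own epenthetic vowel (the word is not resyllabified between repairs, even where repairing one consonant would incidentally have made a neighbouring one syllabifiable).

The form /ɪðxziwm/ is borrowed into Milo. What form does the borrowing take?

Substitution: /ð/ → /ʃ/, /x/ → /ɹ/, giving /ɪʃɹziwm/.
The consonants /ɹ/, /m/ cannot be parsed into a legal (C)V(C) syllable (at most one coda consonant is licensed; onsets are limited to one consonant).
Epenthesis after each stranded consonant: /ɹ/ → /ɹɪ/, /m/ → /mi/.

ɪʃɹɪziwmi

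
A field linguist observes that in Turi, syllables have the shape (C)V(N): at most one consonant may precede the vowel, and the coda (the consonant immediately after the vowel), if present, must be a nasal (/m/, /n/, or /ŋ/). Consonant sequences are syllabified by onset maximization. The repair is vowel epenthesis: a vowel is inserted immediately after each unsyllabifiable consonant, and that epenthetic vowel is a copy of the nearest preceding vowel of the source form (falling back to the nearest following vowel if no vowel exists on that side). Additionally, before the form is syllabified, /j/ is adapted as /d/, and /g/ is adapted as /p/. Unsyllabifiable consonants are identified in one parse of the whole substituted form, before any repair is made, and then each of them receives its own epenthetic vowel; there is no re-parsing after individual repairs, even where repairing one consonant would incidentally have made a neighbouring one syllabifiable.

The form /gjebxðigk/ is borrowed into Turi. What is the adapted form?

Substitution: /g/ → /p/, /j/ → /d/, giving /pdebxðipk/.
The consonants /p/, /b/, /x/, /p/, /k/ cannot be parsed into a legal (C)V(N) syllable (only a nasal (/m/, /n/, or /ŋ/) is licensed in coda position; onsets are limited to one consonant).
Each unlicensed consonant becomes the onset of a new syllable: /p/ → /pe/, /b/ → /be/, /x/ → /xe/, /p/ → /pi/, /k/ → /ki/.

pedebexeðipiki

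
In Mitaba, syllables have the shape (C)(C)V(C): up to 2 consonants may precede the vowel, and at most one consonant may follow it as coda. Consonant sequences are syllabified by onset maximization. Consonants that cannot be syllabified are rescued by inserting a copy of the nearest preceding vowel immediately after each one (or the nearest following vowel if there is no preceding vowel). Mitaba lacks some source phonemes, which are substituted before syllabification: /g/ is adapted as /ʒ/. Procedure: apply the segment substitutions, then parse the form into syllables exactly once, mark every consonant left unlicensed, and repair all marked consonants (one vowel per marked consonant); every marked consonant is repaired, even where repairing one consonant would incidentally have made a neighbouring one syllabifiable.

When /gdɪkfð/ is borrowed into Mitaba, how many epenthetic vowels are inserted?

2

After substitution the input is /ʒdɪkfð/.
The unsyllabifiable consonants are /f/, /ð/; each receives one epenthetic vowel.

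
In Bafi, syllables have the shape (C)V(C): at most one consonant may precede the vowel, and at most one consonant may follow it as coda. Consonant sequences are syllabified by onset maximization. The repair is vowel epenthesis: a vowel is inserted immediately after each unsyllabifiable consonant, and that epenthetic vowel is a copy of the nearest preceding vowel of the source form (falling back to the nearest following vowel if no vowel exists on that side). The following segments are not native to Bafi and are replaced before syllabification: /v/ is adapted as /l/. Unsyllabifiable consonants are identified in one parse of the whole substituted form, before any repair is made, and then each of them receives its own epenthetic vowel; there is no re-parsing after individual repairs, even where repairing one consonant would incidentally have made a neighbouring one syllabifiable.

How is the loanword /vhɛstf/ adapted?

Substitution: /v/ → /l/, giving /lhɛstf/.
Syllabifying with onset maximization leaves /l/, /t/, /f/ stranded (at most one coda consonant is licensed; onsets are limited to one consonant).
Each unlicensed consonant becomes the onset of a new syllable: /l/ → /lɛ/, /t/ → /tɛ/, /f/ → /fɛ/.

lɛhɛstɛfɛ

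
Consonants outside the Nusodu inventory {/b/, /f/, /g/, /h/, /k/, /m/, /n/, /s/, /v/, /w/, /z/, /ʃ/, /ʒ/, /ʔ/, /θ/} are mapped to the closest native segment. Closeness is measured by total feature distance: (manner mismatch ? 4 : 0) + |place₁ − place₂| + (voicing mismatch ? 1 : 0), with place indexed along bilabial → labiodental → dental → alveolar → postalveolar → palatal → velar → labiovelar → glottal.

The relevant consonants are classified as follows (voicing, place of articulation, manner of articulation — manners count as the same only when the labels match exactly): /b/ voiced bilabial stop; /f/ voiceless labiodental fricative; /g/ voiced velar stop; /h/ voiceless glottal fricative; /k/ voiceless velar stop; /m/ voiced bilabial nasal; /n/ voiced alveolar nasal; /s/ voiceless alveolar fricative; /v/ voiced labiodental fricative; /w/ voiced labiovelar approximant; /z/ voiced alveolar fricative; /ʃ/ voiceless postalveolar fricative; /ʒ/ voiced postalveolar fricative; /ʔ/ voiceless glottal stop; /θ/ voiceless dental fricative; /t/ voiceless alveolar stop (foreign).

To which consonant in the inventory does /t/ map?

k

/k/ is closest: same manner (stop), place distance 3 (alveolar→velar), same voicing; total 3. Next closest is /b/ at distance 4.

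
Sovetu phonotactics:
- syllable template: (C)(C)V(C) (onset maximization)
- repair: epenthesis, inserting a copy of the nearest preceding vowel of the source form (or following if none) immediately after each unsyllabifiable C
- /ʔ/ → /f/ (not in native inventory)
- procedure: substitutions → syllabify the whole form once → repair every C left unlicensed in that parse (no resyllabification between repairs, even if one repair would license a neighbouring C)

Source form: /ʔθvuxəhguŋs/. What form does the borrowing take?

Substitution: /ʔ/ → /f/, giving /fθvuxəhguŋs/.
The consonants /f/, /s/ cannot be parsed into a legal (C)(C)V(C) syllable (at most one coda consonant is licensed; onsets may contain at most 2 consonants).
Epenthesis after each stranded consonant: /f/ → /fu/, /s/ → /su/.

fuθvuxəhguŋsu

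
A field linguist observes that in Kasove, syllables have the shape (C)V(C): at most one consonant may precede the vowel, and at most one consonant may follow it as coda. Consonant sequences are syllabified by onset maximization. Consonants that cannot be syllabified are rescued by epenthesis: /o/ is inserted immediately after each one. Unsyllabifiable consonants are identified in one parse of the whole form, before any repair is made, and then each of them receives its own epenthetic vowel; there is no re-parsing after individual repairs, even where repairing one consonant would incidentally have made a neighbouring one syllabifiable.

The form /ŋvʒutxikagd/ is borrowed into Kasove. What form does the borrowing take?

Under (C)V(C), the unsyllabifiable consonants are /ŋ/, /v/, /d/ (at most one coda consonant is licensed; onsets are limited to one consonant).
Epenthesis after each stranded consonant: /ŋ/ → /ŋo/, /v/ → /vo/, /d/ → /do/.

ŋovoʒutxikagdo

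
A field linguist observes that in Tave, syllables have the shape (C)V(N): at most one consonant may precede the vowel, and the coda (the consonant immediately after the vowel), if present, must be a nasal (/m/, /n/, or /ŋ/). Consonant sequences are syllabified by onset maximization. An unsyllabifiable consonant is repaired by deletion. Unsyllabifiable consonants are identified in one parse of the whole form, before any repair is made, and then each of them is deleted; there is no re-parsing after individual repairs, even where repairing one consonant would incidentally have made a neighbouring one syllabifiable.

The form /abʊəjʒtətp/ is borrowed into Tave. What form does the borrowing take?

abʊətə

The consonants /j/, /ʒ/, /t/, /p/ cannot be parsed into a legal (C)V(N) syllable (only a nasal (/m/, /n/, or /ŋ/) is licensed in coda position; onsets are limited to one consonant).
Deletion applies to /j/, /ʒ/, /t/, /p/.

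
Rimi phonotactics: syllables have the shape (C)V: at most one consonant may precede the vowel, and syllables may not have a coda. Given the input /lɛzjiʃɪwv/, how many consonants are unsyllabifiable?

3

The consonants /z/, /w/, /v/ cannot be parsed into a legal (C)V syllable (no codas are permitted; onsets are limited to one consonant).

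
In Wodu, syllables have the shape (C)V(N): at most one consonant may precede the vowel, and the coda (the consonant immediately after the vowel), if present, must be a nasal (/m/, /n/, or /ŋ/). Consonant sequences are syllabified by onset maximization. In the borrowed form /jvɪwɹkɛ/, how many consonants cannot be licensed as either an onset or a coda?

3

Syllabifying with onset maximization leaves /j/, /w/, /ɹ/ stranded (only a nasal (/m/, /n/, or /ŋ/) is licensed in coda position; onsets are limited to one consonant).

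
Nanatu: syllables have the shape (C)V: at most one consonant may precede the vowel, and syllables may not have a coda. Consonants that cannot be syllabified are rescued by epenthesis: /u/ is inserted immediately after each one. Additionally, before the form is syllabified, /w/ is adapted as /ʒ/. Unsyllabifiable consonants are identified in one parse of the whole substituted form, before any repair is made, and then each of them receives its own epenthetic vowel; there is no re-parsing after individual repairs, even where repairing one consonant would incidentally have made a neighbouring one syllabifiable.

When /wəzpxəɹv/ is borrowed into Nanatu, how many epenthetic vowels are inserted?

4

After substitution the input is /ʒəzpxəɹv/.
The unsyllabifiable consonants are /z/, /p/, /ɹ/, /v/; each receives one epenthetic vowel.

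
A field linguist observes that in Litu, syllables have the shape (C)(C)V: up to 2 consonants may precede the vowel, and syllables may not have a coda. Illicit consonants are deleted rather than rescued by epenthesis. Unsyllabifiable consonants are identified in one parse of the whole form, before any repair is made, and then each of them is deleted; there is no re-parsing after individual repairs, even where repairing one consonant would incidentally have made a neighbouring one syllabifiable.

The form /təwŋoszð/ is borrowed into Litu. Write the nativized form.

təwŋo

Syllabifying with onset maximization leaves /s/, /z/, /ð/ stranded (no codas are permitted; onsets may contain at most 2 consonants).
Deletion applies to /s/, /z/, /ð/.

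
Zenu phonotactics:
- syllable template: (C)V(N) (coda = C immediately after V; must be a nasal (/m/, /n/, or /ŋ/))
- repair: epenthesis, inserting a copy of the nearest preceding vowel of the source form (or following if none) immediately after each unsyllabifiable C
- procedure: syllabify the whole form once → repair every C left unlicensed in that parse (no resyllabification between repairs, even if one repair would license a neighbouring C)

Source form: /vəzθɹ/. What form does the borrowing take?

vəzəθəɹə

Syllabifying with onset maximization leaves /z/, /θ/, /ɹ/ stranded (only a nasal (/m/, /n/, or /ŋ/) is licensed in coda position; onsets are limited to one consonant).
Inserting the epenthetic vowel yields /z/ → /zə/, /θ/ → /θə/, /ɹ/ → /ɹə/.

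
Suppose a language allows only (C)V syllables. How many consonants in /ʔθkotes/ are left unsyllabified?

3

Under (C)V, the unsyllabifiable consonants are /ʔ/, /θ/, /s/ (no codas are permitted; onsets are limited to one consonant).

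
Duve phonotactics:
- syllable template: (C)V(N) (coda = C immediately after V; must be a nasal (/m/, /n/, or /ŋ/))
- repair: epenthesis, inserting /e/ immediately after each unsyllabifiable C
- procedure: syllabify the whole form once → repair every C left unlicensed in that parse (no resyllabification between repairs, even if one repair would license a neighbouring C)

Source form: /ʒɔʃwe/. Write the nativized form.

Under (C)V(N), the unsyllabifiable consonants are /ʃ/ (only a nasal (/m/, /n/, or /ŋ/) is licensed in coda position; onsets are limited to one consonant).
Epenthesis after each stranded consonant: /ʃ/ → /ʃe/.

ʒɔʃewe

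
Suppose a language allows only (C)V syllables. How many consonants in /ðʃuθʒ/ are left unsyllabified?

Syllabifying with onset maximization leaves /ð/, /θ/, /ʒ/ stranded (no codas are permitted; onsets are limited to one consonant).

3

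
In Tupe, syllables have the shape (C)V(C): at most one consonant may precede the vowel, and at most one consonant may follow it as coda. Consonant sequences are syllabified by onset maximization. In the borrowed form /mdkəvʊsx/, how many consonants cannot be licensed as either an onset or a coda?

3

The consonants /m/, /d/, /x/ cannot be parsed into a legal (C)V(C) syllable (at most one coda consonant is licensed; onsets are limited to one consonant).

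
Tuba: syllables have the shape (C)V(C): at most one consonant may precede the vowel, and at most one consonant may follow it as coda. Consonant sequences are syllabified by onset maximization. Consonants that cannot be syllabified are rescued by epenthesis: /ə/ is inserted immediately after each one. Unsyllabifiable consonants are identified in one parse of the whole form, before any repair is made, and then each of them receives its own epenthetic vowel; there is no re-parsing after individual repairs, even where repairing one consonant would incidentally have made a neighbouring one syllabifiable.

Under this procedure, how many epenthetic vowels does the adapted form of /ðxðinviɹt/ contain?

The unsyllabifiable consonants are /ð/, /x/, /t/; each receives one epenthetic vowel.

3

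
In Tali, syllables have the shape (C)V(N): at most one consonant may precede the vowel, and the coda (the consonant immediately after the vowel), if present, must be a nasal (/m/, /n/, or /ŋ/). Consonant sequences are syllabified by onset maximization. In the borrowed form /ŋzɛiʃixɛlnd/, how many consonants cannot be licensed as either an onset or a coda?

4

Syllabifying with onset maximization leaves /ŋ/, /l/, /n/, /d/ stranded (only a nasal (/m/, /n/, or /ŋ/) is licensed in coda position; onsets are limited to one consonant).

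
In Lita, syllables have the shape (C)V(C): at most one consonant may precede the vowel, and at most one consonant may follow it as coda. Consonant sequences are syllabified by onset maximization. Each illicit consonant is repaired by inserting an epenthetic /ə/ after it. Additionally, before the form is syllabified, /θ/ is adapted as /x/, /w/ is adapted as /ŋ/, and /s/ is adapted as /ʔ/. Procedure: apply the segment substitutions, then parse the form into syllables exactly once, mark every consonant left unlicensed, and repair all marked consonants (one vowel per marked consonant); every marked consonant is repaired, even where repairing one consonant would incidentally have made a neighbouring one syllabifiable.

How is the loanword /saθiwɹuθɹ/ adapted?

ʔaxiŋɹuxɹə

Substitution: /s/ → /ʔ/, /θ/ → /x/, /w/ → /ŋ/, giving /ʔaxiŋɹuxɹ/.
Under (C)V(C), the unsyllabifiable consonants are /ɹ/ (at most one coda consonant is licensed; onsets are limited to one consonant).
Epenthesis after each stranded consonant: /ɹ/ → /ɹə/.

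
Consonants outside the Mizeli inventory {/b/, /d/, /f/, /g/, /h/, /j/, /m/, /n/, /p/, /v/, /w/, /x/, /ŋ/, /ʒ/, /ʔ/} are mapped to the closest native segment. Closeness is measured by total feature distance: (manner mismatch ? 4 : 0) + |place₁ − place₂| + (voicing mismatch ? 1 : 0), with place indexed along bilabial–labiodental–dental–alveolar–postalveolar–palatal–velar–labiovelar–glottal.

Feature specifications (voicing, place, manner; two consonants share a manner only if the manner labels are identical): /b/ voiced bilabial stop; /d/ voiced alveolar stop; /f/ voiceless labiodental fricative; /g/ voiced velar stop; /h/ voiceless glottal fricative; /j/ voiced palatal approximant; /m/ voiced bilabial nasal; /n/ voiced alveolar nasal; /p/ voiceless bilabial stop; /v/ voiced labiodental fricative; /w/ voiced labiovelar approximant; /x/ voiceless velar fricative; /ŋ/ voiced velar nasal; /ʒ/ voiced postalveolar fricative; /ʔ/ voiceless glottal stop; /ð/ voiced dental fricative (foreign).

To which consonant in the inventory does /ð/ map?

/v/ is closest: same manner (fricative), place distance 1 (dental→labiodental), same voicing; total 1. Next closest is /f/ at distance 2.

v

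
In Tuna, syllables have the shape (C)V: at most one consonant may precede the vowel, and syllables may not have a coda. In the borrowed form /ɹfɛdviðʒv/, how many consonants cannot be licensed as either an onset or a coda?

Syllabifying with onset maximization leaves /ɹ/, /d/, /ð/, /ʒ/, /v/ stranded (no codas are permitted; onsets are limited to one consonant).

5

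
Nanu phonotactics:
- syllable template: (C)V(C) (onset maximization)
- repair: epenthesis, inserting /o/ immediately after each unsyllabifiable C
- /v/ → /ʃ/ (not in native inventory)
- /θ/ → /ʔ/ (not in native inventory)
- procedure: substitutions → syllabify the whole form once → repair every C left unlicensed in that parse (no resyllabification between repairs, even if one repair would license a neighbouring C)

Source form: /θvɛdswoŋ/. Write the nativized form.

ʔoʃɛdsowoŋ

Substitution: /θ/ → /ʔ/, /v/ → /ʃ/, giving /ʔʃɛdswoŋ/.
The consonants /ʔ/, /s/ cannot be parsed into a legal (C)V(C) syllable (at most one coda consonant is licensed; onsets are limited to one consonant).
Each unlicensed consonant becomes the onset of a new syllable: /ʔ/ → /ʔo/, /s/ → /so/.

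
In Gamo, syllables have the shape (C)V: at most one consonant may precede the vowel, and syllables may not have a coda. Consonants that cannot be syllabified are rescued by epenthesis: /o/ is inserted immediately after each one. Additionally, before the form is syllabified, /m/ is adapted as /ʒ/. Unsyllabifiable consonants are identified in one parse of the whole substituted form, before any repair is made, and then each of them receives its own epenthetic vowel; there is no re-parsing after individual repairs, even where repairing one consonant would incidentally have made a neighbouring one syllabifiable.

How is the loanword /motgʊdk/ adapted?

ʒotogʊdoko

Substitution: /m/ → /ʒ/, giving /ʒotgʊdk/.
The consonants /t/, /d/, /k/ cannot be parsed into a legal (C)V syllable (no codas are permitted; onsets are limited to one consonant).
Each unlicensed consonant becomes the onset of a new syllable: /t/ → /to/, /d/ → /do/, /k/ → /ko/.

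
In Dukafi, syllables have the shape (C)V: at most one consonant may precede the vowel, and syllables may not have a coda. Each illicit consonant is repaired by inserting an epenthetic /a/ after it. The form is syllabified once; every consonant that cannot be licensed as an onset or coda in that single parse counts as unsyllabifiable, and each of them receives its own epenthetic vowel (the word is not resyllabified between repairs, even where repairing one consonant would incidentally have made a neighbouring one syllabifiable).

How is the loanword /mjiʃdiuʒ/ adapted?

majiʃadiuʒa

The consonants /m/, /ʃ/, /ʒ/ cannot be parsed into a legal (C)V syllable (no codas are permitted; onsets are limited to one consonant).
Inserting the epenthetic vowel yields /m/ → /ma/, /ʃ/ → /ʃa/, /ʒ/ → /ʒa/.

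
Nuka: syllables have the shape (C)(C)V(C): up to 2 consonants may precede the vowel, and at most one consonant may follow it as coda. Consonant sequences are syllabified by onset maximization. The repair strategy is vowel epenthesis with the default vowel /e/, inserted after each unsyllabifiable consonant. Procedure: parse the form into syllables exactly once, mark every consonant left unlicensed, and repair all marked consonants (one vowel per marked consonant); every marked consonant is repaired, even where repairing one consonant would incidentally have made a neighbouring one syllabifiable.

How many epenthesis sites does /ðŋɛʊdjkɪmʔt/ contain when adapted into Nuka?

The unsyllabifiable consonants are /ʔ/, /t/; each receives one epenthetic vowel.

2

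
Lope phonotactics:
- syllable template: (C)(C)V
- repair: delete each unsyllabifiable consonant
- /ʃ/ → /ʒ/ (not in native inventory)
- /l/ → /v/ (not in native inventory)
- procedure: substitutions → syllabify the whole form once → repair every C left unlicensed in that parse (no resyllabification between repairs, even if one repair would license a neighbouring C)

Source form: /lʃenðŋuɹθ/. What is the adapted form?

Substitution: /l/ → /v/, /ʃ/ → /ʒ/, giving /vʒenðŋuɹθ/.
Syllabifying with onset maximization leaves /n/, /ɹ/, /θ/ stranded (no codas are permitted; onsets may contain at most 2 consonants).
Deleting the stranded consonants removes /n/, /ɹ/, /θ/.

vʒeðŋu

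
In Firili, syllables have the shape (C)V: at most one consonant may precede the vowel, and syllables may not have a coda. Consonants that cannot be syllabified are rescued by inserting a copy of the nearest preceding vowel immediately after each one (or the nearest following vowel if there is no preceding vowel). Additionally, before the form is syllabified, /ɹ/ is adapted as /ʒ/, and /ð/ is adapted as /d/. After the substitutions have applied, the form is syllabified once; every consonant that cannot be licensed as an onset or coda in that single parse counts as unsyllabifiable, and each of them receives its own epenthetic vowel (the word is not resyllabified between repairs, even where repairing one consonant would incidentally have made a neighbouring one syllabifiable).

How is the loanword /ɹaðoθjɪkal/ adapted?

Substitution: /ɹ/ → /ʒ/, /ð/ → /d/, giving /ʒadoθjɪkal/.
Under (C)V, the unsyllabifiable consonants are /θ/, /l/ (no codas are permitted; onsets are limited to one consonant).
Epenthesis after each stranded consonant: /θ/ → /θo/, /l/ → /la/.

ʒadoθojɪkala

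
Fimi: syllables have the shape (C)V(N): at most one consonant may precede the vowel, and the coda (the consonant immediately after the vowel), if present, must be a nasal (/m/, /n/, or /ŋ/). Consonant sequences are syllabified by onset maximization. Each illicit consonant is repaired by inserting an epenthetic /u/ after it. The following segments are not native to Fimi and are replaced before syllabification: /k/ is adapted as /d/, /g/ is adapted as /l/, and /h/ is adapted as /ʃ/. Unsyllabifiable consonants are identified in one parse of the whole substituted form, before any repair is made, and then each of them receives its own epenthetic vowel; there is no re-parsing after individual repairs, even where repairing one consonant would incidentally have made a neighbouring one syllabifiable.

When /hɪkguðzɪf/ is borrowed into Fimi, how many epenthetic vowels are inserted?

3

After substitution the input is /ʃɪdluðzɪf/.
The unsyllabifiable consonants are /d/, /ð/, /f/; each receives one epenthetic vowel.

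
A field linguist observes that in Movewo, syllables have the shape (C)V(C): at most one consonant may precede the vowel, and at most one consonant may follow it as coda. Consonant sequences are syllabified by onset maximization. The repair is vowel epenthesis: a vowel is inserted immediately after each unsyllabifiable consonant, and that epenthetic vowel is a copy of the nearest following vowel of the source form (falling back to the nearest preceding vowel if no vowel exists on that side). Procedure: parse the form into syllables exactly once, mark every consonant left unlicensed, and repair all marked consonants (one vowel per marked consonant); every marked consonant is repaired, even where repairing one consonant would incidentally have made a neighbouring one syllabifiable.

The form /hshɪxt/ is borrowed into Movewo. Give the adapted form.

hɪsɪhɪxtɪ

The consonants /h/, /s/, /t/ cannot be parsed into a legal (C)V(C) syllable (at most one coda consonant is licensed; onsets are limited to one consonant).
Epenthesis after each stranded consonant: /h/ → /hɪ/, /s/ → /sɪ/, /t/ → /tɪ/.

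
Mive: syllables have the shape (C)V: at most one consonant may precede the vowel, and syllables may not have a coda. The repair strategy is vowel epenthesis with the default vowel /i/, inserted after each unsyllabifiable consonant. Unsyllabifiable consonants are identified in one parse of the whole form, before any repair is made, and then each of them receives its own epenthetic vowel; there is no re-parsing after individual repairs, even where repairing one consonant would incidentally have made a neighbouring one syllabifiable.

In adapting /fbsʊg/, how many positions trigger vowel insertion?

The unsyllabifiable consonants are /f/, /b/, /g/; each receives one epenthetic vowel.

3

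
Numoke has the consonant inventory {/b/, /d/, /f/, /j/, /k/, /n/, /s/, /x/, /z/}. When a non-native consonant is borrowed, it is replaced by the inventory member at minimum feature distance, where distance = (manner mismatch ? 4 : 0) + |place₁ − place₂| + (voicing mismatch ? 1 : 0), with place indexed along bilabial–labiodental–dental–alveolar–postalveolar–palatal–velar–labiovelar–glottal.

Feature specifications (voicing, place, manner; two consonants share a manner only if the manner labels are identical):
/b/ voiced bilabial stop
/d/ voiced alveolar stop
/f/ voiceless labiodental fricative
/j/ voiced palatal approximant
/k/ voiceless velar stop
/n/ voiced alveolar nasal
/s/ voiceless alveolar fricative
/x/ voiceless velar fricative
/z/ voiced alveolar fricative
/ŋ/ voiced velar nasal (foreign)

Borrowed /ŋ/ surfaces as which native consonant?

n

/n/ is closest: same manner (nasal), place distance 3 (velar→alveolar), same voicing; total 3. Next closest is /j/ at distance 5.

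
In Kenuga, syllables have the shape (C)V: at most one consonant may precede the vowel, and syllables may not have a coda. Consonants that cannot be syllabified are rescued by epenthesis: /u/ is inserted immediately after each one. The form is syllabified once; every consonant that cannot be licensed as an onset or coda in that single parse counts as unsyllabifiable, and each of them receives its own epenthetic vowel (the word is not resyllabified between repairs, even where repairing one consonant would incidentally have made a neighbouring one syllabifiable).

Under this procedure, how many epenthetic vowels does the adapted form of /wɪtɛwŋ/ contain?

2

The unsyllabifiable consonants are /w/, /ŋ/; each receives one epenthetic vowel.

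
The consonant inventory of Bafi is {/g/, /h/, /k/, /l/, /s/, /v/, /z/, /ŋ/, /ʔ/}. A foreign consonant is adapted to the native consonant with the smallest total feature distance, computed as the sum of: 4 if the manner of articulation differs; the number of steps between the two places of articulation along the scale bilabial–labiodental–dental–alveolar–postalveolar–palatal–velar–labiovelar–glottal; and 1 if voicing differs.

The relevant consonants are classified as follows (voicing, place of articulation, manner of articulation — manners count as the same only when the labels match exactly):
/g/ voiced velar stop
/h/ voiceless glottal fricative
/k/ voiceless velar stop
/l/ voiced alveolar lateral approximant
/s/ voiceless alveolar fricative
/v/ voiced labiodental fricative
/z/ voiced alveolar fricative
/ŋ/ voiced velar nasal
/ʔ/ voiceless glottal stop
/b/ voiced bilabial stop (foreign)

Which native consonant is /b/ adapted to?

/v/ is closest: manner differs (stop→fricative, +4), place distance 1 (bilabial→labiodental), same voicing; total 5. Next closest is /g/ at distance 6.

v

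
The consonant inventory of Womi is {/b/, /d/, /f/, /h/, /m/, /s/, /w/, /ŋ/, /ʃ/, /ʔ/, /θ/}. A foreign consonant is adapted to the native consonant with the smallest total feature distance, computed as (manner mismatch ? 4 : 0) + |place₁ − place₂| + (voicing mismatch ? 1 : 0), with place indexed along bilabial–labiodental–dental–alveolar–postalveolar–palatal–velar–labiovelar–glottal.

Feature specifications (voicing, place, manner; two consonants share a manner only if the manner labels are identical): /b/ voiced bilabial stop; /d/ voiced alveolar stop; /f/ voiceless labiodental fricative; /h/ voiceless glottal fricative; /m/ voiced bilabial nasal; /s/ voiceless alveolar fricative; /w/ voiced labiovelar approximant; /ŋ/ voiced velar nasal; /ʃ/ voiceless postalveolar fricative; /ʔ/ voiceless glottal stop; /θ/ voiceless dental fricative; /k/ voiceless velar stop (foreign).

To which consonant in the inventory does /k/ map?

/ʔ/ is closest: same manner (stop), place distance 2 (velar→glottal), same voicing; total 2. Next closest is /d/ at distance 4.

ʔ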